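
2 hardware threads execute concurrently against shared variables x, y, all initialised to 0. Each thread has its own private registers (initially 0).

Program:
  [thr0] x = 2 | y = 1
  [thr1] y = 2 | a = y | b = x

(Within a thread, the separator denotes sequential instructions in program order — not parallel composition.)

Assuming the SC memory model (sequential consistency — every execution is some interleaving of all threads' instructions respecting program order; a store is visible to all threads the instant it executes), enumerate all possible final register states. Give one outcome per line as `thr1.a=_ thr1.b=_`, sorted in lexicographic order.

thr1.a=1 thr1.b=2
thr1.a=2 thr1.b=0
thr1.a=2 thr1.b=2

outcome vector order: (thr1.a,thr1.b)
|SC outcomes| = 3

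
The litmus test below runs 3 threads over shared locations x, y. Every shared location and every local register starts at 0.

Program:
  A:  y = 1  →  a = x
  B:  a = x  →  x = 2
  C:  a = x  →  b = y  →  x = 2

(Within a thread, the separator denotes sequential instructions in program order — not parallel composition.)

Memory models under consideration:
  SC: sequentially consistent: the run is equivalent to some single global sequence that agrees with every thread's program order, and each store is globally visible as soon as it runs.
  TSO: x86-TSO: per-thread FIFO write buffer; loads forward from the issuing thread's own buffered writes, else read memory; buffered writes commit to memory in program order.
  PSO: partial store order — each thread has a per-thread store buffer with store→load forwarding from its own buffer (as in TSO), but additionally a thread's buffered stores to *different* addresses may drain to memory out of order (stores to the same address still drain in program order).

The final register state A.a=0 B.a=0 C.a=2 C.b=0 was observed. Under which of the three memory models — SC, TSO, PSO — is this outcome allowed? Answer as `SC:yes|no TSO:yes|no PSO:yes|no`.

SC:no TSO:yes PSO:yes

outcome vector order: (A.a,B.a,C.a,C.b)
[SC] allowed = {(0,0,0,0), (0,0,0,1), (0,0,2,1), (0,2,0,0), (0,2,0,1), (2,0,0,0), (2,0,0,1), (2,0,2,0), (2,0,2,1), (2,2,0,0), (2,2,0,1)}
[TSO] allowed = {(0,0,0,0), (0,0,0,1), (0,0,2,0), (0,0,2,1), (0,2,0,0), (0,2,0,1), (2,0,0,0), (2,0,0,1), (2,0,2,0), (2,0,2,1), (2,2,0,0), (2,2,0,1)}
[PSO] allowed = {(0,0,0,0), (0,0,0,1), (0,0,2,0), (0,0,2,1), (0,2,0,0), (0,2,0,1), (2,0,0,0), (2,0,0,1), (2,0,2,0), (2,0,2,1), (2,2,0,0), (2,2,0,1)}
target (0,0,2,0) ∈ {TSO,PSO}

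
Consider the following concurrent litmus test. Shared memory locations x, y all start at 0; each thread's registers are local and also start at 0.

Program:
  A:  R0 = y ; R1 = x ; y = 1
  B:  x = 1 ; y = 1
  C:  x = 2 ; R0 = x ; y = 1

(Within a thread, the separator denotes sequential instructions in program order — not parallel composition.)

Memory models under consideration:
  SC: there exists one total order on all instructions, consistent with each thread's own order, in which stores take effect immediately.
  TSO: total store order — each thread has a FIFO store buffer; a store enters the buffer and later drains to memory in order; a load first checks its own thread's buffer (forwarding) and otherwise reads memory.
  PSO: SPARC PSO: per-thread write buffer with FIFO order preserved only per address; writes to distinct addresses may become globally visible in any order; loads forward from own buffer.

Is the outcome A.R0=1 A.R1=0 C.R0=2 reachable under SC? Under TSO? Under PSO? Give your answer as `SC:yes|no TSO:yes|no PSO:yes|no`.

SC:no TSO:no PSO:yes

outcome vector order: (A.R0,A.R1,C.R0)
SC: 9 outcomes — {(0,0,1), (0,0,2), (0,1,1), (0,1,2), (0,2,1), (0,2,2), (1,1,1), (1,1,2), (1,2,2)}
TSO: 9 outcomes — {(0,0,1), (0,0,2), (0,1,1), (0,1,2), (0,2,1), (0,2,2), (1,1,1), (1,1,2), (1,2,2)}
PSO: 12 outcomes — {(0,0,1), (0,0,2), (0,1,1), (0,1,2), (0,2,1), (0,2,2), (1,0,1), (1,0,2), (1,1,1), (1,1,2), (1,2,1), (1,2,2)}
target (1,0,2) ∈ {PSO}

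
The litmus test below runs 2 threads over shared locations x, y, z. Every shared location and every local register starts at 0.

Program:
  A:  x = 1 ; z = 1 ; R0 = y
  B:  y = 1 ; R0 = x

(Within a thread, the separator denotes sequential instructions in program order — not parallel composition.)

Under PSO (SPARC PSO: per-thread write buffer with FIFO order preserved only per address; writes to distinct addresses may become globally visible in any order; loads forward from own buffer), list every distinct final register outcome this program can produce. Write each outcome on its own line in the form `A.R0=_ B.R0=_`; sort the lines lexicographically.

A.R0=0 B.R0=0
A.R0=0 B.R0=1
A.R0=1 B.R0=0
A.R0=1 B.R0=1

outcome vector order: (A.R0,B.R0)
|PSO outcomes| = 4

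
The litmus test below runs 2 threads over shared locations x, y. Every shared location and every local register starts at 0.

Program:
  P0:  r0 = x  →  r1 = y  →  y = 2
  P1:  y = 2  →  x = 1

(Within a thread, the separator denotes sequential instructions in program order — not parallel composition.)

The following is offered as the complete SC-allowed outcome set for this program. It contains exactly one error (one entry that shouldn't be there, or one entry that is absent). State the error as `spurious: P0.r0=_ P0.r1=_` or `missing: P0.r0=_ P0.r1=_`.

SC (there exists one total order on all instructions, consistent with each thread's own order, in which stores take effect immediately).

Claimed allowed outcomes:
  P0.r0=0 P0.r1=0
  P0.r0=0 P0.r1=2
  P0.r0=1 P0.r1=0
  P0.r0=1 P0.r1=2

spurious: P0.r0=1 P0.r1=0

outcome vector order: (P0.r0,P0.r1)
[SC] allowed = {0/0 0/2 1/2}
claimed∖SC = {1/0}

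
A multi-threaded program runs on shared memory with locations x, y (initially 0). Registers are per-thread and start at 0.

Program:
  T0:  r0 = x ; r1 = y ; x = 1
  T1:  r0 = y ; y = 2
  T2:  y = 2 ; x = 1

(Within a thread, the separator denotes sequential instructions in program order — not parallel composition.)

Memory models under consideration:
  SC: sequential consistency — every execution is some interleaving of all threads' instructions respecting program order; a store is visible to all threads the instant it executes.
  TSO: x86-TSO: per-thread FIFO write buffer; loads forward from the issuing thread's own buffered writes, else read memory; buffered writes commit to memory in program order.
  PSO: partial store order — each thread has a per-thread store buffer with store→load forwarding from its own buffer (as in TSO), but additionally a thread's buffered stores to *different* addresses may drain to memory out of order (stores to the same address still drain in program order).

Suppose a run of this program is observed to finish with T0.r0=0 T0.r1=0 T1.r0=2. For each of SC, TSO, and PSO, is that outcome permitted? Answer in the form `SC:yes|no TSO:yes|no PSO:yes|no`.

SC:yes TSO:yes PSO:yes

outcome vector order: (T0.r0,T0.r1,T1.r0)
SC (6): 0/0/0 0/0/2 0/2/0 0/2/2 1/2/0 1/2/2
TSO (6): 0/0/0 0/0/2 0/2/0 0/2/2 1/2/0 1/2/2
PSO (8): 0/0/0 0/0/2 0/2/0 0/2/2 1/0/0 1/0/2 1/2/0 1/2/2
target 0/0/2 ∈ {SC,TSO,PSO}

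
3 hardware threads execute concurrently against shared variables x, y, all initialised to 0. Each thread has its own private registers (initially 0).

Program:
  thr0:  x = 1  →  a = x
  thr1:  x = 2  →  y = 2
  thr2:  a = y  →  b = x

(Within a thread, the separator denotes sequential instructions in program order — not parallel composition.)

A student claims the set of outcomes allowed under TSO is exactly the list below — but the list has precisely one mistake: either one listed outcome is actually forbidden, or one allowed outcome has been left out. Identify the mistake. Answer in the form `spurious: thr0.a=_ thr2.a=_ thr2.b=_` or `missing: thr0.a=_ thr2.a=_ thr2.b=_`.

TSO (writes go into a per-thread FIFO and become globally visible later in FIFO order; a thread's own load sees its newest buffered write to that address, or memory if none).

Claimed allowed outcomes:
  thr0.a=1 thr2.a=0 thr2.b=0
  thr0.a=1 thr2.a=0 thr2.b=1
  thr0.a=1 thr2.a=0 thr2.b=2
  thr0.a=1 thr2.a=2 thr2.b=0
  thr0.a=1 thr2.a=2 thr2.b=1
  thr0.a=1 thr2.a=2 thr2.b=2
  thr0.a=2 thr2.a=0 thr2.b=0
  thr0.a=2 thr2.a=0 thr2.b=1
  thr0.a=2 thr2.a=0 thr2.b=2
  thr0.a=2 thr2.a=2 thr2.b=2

outcome vector order: (thr0.a,thr2.a,thr2.b)
under TSO → <1 0 0>, <1 0 1>, <1 0 2>, <1 2 1>, <1 2 2>, <2 0 0>, <2 0 1>, <2 0 2>, <2 2 2>
claimed∖TSO = {<1 2 0>}

spurious: thr0.a=1 thr2.a=2 thr2.b=0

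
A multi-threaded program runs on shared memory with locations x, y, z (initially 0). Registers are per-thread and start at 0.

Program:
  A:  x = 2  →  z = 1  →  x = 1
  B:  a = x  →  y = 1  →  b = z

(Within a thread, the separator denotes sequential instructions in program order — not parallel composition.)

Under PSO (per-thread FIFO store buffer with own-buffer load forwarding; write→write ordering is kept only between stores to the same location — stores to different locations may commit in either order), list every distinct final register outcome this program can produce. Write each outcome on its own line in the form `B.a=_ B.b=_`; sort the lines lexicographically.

outcome vector order: (B.a,B.b)
|PSO outcomes| = 6

B.a=0 B.b=0
B.a=0 B.b=1
B.a=1 B.b=0
B.a=1 B.b=1
B.a=2 B.b=0
B.a=2 B.b=1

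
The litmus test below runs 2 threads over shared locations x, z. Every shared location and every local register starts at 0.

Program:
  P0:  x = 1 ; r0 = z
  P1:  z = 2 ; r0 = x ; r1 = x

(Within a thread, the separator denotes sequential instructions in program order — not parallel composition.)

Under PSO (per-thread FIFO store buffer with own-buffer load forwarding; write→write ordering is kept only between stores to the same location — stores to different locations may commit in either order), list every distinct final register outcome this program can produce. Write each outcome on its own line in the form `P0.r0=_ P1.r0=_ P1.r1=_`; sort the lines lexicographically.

outcome vector order: (P0.r0,P1.r0,P1.r1)
|PSO outcomes| = 6

P0.r0=0 P1.r0=0 P1.r1=0
P0.r0=0 P1.r0=0 P1.r1=1
P0.r0=0 P1.r0=1 P1.r1=1
P0.r0=2 P1.r0=0 P1.r1=0
P0.r0=2 P1.r0=0 P1.r1=1
P0.r0=2 P1.r0=1 P1.r1=1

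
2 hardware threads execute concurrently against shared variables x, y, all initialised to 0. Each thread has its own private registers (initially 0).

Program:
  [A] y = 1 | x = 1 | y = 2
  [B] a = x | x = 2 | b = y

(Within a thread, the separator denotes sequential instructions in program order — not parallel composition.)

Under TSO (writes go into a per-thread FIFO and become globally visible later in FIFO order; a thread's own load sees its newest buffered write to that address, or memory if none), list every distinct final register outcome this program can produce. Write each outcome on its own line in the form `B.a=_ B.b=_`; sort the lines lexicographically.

outcome vector order: (B.a,B.b)
|TSO outcomes| = 5

B.a=0 B.b=0
B.a=0 B.b=1
B.a=0 B.b=2
B.a=1 B.b=1
B.a=1 B.b=2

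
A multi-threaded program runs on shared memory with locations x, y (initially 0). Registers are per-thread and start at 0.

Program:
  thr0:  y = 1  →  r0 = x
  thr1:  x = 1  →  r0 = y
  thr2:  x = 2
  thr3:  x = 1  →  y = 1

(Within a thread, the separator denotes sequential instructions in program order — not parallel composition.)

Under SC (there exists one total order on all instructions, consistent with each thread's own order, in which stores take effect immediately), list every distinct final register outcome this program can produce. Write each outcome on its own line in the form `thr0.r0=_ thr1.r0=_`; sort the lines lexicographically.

thr0.r0=0 thr1.r0=1
thr0.r0=1 thr1.r0=0
thr0.r0=1 thr1.r0=1
thr0.r0=2 thr1.r0=0
thr0.r0=2 thr1.r0=1

outcome vector order: (thr0.r0,thr1.r0)
|SC outcomes| = 5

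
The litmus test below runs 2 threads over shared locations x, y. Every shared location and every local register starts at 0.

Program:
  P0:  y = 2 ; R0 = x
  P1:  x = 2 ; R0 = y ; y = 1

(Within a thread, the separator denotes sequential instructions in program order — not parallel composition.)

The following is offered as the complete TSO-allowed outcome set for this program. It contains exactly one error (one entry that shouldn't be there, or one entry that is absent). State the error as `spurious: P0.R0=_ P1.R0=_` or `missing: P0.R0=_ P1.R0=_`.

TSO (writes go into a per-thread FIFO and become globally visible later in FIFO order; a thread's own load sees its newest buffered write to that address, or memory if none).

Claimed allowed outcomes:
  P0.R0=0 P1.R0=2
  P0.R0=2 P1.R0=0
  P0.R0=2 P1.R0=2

outcome vector order: (P0.R0,P1.R0)
[TSO] allowed = {0/0, 0/2, 2/0, 2/2}
TSO∖claimed = {0/0}

missing: P0.R0=0 P1.R0=0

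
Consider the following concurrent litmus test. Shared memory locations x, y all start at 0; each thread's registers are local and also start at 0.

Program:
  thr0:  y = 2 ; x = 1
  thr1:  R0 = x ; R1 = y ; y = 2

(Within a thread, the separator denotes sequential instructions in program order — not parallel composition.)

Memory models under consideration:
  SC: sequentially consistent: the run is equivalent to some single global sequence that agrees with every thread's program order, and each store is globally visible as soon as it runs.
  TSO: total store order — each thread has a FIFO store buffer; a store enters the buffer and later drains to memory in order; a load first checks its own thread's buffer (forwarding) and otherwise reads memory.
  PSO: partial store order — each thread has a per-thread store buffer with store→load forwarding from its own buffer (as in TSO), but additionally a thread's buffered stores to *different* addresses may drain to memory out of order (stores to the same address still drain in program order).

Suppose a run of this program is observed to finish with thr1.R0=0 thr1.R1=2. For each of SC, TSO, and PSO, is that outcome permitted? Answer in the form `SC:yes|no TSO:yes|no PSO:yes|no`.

SC:yes TSO:yes PSO:yes

outcome vector order: (thr1.R0,thr1.R1)
[SC] allowed = {0/0 0/2 1/2}
[TSO] allowed = {0/0 0/2 1/2}
[PSO] allowed = {0/0 0/2 1/0 1/2}
target 0/2 ∈ {SC,TSO,PSO}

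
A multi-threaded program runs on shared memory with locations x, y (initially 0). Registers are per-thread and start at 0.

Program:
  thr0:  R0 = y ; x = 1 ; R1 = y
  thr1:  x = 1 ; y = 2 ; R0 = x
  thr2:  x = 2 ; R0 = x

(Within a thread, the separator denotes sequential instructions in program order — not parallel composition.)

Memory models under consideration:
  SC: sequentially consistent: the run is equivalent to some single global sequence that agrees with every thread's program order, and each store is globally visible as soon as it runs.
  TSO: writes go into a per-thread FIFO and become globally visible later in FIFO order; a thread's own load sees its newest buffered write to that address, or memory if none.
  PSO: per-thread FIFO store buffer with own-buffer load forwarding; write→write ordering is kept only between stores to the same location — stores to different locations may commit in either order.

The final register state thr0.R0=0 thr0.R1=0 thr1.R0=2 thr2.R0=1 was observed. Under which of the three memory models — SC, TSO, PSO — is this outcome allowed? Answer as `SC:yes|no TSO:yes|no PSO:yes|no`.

SC:no TSO:yes PSO:yes

outcome vector order: (thr0.R0,thr0.R1,thr1.R0,thr2.R0)
SC: 11 outcomes — {<0 0 1 1>, <0 0 1 2>, <0 0 2 2>, <0 2 1 1>, <0 2 1 2>, <0 2 2 1>, <0 2 2 2>, <2 2 1 1>, <2 2 1 2>, <2 2 2 1>, <2 2 2 2>}
TSO: 12 outcomes — {<0 0 1 1>, <0 0 1 2>, <0 0 2 1>, <0 0 2 2>, <0 2 1 1>, <0 2 1 2>, <0 2 2 1>, <0 2 2 2>, <2 2 1 1>, <2 2 1 2>, <2 2 2 1>, <2 2 2 2>}
PSO: 12 outcomes — {<0 0 1 1>, <0 0 1 2>, <0 0 2 1>, <0 0 2 2>, <0 2 1 1>, <0 2 1 2>, <0 2 2 1>, <0 2 2 2>, <2 2 1 1>, <2 2 1 2>, <2 2 2 1>, <2 2 2 2>}
target <0 0 2 1> ∈ {TSO,PSO}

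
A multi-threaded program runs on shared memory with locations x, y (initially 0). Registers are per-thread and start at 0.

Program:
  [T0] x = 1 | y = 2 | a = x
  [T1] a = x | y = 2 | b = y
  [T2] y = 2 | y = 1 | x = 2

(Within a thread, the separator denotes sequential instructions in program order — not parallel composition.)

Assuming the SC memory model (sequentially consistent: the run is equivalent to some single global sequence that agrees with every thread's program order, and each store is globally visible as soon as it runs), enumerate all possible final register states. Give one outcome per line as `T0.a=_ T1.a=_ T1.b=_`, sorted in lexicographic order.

T0.a=1 T1.a=0 T1.b=1
T0.a=1 T1.a=0 T1.b=2
T0.a=1 T1.a=1 T1.b=1
T0.a=1 T1.a=1 T1.b=2
T0.a=1 T1.a=2 T1.b=2
T0.a=2 T1.a=0 T1.b=1
T0.a=2 T1.a=0 T1.b=2
T0.a=2 T1.a=1 T1.b=1
T0.a=2 T1.a=1 T1.b=2
T0.a=2 T1.a=2 T1.b=2

outcome vector order: (T0.a,T1.a,T1.b)
|SC outcomes| = 10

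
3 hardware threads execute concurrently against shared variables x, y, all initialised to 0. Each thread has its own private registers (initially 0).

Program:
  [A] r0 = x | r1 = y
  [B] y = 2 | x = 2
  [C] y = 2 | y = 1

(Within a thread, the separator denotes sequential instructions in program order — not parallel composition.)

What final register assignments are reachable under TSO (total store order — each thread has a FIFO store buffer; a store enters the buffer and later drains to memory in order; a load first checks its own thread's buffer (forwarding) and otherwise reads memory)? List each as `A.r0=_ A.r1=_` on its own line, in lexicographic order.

outcome vector order: (A.r0,A.r1)
|TSO outcomes| = 5

A.r0=0 A.r1=0
A.r0=0 A.r1=1
A.r0=0 A.r1=2
A.r0=2 A.r1=1
A.r0=2 A.r1=2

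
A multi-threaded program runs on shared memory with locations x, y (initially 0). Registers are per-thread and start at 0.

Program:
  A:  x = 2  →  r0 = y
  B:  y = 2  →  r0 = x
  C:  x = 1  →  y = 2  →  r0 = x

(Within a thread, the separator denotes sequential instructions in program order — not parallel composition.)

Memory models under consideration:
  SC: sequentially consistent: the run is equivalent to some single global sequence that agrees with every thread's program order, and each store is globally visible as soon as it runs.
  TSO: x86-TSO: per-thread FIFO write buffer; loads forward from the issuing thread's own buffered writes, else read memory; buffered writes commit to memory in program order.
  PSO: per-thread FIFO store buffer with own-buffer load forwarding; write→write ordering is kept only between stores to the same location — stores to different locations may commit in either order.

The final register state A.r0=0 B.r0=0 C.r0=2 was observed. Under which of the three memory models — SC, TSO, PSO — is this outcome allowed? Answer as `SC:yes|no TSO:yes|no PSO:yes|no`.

SC:no TSO:yes PSO:yes

outcome vector order: (A.r0,B.r0,C.r0)
SC: 9 outcomes — {0/1/1 0/2/1 0/2/2 2/0/1 2/0/2 2/1/1 2/1/2 2/2/1 2/2/2}
TSO: 12 outcomes — {0/0/1 0/0/2 0/1/1 0/1/2 0/2/1 0/2/2 2/0/1 2/0/2 2/1/1 2/1/2 2/2/1 2/2/2}
PSO: 12 outcomes — {0/0/1 0/0/2 0/1/1 0/1/2 0/2/1 0/2/2 2/0/1 2/0/2 2/1/1 2/1/2 2/2/1 2/2/2}
target 0/0/2 ∈ {TSO,PSO}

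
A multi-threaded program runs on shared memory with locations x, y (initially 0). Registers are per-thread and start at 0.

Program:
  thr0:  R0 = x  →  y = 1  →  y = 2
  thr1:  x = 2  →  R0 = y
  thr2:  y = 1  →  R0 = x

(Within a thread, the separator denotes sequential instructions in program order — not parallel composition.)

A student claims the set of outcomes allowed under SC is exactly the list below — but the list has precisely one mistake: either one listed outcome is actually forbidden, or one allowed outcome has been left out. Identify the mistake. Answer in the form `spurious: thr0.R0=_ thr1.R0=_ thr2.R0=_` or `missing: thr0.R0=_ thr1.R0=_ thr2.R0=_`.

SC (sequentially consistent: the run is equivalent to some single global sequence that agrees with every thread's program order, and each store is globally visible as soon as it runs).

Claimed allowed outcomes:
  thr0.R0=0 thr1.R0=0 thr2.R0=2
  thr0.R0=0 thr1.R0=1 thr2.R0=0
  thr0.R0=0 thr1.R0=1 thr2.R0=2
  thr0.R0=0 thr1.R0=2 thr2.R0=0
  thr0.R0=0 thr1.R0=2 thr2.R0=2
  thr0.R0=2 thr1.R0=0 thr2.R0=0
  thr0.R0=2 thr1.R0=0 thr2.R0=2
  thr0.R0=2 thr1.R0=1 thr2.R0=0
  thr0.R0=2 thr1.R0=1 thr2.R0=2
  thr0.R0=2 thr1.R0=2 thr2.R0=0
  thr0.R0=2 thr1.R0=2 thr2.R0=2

spurious: thr0.R0=2 thr1.R0=0 thr2.R0=0

outcome vector order: (thr0.R0,thr1.R0,thr2.R0)
under SC → 0/0/2 0/1/0 0/1/2 0/2/0 0/2/2 2/0/2 2/1/0 2/1/2 2/2/0 2/2/2
claimed∖SC = {2/0/0}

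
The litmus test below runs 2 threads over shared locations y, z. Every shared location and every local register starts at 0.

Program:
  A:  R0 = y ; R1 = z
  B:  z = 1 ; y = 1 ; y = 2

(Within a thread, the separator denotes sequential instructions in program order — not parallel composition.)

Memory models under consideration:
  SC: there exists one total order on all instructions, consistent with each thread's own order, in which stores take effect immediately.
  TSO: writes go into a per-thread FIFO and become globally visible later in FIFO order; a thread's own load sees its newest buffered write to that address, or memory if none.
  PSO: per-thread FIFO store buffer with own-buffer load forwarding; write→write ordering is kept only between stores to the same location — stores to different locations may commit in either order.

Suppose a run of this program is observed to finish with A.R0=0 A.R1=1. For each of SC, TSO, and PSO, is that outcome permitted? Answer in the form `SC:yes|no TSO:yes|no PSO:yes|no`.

outcome vector order: (A.R0,A.R1)
[SC] allowed = {0/0; 0/1; 1/1; 2/1}
[TSO] allowed = {0/0; 0/1; 1/1; 2/1}
[PSO] allowed = {0/0; 0/1; 1/0; 1/1; 2/0; 2/1}
target 0/1 ∈ {SC,TSO,PSO}

SC:yes TSO:yes PSO:yes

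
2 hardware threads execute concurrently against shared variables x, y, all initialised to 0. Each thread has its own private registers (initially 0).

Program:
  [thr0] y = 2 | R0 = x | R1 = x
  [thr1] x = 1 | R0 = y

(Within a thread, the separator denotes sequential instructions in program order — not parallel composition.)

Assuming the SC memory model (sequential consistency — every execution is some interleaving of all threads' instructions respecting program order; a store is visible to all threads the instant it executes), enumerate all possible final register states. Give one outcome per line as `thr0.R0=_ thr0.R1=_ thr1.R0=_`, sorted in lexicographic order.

thr0.R0=0 thr0.R1=0 thr1.R0=2
thr0.R0=0 thr0.R1=1 thr1.R0=2
thr0.R0=1 thr0.R1=1 thr1.R0=0
thr0.R0=1 thr0.R1=1 thr1.R0=2

outcome vector order: (thr0.R0,thr0.R1,thr1.R0)
|SC outcomes| = 4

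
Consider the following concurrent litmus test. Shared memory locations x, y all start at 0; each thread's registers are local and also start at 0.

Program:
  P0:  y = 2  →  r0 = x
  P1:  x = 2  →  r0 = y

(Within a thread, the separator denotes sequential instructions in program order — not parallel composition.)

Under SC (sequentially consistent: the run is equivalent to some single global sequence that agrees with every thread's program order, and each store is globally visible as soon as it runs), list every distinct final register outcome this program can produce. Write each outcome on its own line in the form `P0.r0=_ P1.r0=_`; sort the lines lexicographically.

P0.r0=0 P1.r0=2
P0.r0=2 P1.r0=0
P0.r0=2 P1.r0=2

outcome vector order: (P0.r0,P1.r0)
|SC outcomes| = 3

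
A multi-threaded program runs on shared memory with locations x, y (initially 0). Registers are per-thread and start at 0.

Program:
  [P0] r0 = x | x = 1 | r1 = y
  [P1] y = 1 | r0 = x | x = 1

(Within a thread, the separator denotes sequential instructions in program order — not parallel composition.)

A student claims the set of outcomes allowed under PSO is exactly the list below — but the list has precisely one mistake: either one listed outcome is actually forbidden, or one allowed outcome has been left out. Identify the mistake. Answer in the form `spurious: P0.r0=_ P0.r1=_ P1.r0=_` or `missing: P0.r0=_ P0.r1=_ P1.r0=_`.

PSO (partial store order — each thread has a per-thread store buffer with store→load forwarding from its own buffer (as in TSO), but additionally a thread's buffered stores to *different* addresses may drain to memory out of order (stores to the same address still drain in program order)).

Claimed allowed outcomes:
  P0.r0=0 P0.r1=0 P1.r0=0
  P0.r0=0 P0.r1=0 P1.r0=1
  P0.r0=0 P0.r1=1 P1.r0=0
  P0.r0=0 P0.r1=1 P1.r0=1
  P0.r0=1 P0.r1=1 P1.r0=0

missing: P0.r0=1 P0.r1=0 P1.r0=0

outcome vector order: (P0.r0,P0.r1,P1.r0)
PSO (6): 0/0/0, 0/0/1, 0/1/0, 0/1/1, 1/0/0, 1/1/0
PSO∖claimed = {1/0/0}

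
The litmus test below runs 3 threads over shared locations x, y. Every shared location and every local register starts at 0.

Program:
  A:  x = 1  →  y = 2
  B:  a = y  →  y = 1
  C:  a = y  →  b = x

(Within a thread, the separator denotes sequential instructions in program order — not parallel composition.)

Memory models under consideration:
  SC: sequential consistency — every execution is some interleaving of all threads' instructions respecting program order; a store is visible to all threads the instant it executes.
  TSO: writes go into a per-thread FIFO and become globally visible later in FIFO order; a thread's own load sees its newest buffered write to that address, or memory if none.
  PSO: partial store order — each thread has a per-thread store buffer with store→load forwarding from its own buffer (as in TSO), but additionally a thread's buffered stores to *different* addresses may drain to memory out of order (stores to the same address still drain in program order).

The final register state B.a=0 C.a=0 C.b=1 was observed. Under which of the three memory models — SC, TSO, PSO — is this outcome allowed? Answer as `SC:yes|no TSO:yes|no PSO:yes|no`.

SC:yes TSO:yes PSO:yes

outcome vector order: (B.a,C.a,C.b)
under SC → 000 001 010 011 021 200 201 211 221
under TSO → 000 001 010 011 021 200 201 211 221
under PSO → 000 001 010 011 020 021 200 201 210 211 220 221
target 001 ∈ {SC,TSO,PSO}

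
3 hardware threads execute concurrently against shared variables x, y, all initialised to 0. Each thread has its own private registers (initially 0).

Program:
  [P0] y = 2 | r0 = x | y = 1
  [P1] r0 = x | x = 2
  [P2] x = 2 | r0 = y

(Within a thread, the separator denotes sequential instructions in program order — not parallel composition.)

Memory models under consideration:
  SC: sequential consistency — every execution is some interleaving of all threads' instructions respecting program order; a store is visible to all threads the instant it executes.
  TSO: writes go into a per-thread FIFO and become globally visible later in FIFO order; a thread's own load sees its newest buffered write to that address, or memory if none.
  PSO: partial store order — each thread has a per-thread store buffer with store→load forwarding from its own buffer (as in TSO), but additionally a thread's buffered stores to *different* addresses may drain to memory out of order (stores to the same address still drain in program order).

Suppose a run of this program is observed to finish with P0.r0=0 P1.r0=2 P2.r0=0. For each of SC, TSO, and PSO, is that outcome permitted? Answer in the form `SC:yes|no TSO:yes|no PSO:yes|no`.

SC:no TSO:yes PSO:yes

outcome vector order: (P0.r0,P1.r0,P2.r0)
[SC] allowed = {001; 002; 021; 022; 200; 201; 202; 220; 221; 222}
[TSO] allowed = {000; 001; 002; 020; 021; 022; 200; 201; 202; 220; 221; 222}
[PSO] allowed = {000; 001; 002; 020; 021; 022; 200; 201; 202; 220; 221; 222}
target 020 ∈ {TSO,PSO}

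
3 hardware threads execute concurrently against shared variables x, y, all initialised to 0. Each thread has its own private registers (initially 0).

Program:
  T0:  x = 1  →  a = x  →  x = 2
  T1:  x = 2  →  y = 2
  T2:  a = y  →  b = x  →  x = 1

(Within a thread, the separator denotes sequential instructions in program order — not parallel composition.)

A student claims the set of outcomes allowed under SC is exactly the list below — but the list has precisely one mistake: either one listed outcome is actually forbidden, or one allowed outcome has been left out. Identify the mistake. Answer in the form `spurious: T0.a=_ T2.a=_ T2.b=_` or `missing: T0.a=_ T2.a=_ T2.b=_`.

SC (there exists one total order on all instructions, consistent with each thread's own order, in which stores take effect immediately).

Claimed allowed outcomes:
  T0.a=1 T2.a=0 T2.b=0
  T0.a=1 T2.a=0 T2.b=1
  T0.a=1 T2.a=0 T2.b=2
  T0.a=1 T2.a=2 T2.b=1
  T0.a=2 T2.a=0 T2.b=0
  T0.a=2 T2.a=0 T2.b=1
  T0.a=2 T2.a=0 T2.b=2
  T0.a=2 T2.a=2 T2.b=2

outcome vector order: (T0.a,T2.a,T2.b)
under SC → 100 101 102 121 122 200 201 202 222
SC∖claimed = {122}

missing: T0.a=1 T2.a=2 T2.b=2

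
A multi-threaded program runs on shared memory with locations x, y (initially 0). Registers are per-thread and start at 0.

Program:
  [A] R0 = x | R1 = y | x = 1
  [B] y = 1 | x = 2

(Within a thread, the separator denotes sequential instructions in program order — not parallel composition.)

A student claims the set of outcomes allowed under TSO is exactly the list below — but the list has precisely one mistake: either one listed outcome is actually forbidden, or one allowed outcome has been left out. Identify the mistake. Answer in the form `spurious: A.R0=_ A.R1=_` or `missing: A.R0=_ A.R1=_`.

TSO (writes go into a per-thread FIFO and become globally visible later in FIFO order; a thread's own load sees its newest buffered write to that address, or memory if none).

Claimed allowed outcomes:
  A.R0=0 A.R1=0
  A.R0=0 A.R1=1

outcome vector order: (A.R0,A.R1)
under TSO → 00, 01, 21
TSO∖claimed = {21}

missing: A.R0=2 A.R1=1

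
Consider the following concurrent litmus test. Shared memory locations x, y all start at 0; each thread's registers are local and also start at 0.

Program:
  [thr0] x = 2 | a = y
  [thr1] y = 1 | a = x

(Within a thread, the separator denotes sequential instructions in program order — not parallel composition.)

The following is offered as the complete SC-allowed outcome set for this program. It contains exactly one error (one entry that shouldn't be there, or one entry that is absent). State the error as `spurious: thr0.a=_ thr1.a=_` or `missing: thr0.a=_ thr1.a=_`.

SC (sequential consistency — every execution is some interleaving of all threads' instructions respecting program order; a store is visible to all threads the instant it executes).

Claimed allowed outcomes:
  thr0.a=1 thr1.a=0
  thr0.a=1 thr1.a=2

missing: thr0.a=0 thr1.a=2

outcome vector order: (thr0.a,thr1.a)
SC: 3 outcomes — {(0,2) (1,0) (1,2)}
SC∖claimed = {(0,2)}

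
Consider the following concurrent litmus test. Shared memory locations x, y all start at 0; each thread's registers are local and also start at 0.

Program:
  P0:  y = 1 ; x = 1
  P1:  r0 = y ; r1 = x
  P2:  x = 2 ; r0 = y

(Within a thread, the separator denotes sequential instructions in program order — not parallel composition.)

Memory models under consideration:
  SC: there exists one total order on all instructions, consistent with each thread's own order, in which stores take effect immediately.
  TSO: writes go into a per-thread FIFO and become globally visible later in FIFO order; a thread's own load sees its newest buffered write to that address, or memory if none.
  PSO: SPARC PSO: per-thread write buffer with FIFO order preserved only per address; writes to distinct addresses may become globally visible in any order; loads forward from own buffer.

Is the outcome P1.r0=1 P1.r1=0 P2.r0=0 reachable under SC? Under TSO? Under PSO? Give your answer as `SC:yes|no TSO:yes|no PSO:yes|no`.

outcome vector order: (P1.r0,P1.r1,P2.r0)
SC (11): 0/0/0 0/0/1 0/1/0 0/1/1 0/2/0 0/2/1 1/0/1 1/1/0 1/1/1 1/2/0 1/2/1
TSO (12): 0/0/0 0/0/1 0/1/0 0/1/1 0/2/0 0/2/1 1/0/0 1/0/1 1/1/0 1/1/1 1/2/0 1/2/1
PSO (12): 0/0/0 0/0/1 0/1/0 0/1/1 0/2/0 0/2/1 1/0/0 1/0/1 1/1/0 1/1/1 1/2/0 1/2/1
target 1/0/0 ∈ {TSO,PSO}

SC:no TSO:yes PSO:yes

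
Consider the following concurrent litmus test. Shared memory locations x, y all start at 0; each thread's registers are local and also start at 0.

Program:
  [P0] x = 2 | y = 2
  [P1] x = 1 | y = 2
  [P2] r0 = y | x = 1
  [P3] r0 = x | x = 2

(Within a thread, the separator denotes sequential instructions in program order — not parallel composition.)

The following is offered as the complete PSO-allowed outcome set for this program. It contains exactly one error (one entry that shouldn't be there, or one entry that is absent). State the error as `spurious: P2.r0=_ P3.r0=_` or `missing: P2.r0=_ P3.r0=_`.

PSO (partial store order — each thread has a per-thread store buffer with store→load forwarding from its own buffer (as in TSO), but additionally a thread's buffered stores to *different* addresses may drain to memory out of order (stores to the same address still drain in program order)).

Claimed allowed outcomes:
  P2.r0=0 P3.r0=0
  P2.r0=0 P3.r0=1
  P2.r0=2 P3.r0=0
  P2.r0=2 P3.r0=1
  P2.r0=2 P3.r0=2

outcome vector order: (P2.r0,P3.r0)
under PSO → 00, 01, 02, 20, 21, 22
PSO∖claimed = {02}

missing: P2.r0=0 P3.r0=2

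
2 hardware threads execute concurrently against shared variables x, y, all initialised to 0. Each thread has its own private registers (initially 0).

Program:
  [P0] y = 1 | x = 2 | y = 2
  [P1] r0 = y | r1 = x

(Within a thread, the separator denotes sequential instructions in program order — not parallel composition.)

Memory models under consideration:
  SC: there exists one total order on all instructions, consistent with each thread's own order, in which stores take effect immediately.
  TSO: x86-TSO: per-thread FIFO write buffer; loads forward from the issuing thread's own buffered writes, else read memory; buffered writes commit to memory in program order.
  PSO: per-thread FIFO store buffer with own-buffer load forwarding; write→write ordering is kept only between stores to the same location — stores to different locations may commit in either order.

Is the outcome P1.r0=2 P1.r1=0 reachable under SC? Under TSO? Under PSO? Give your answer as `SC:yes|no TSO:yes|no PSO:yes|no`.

outcome vector order: (P1.r0,P1.r1)
under SC → <0 0>; <0 2>; <1 0>; <1 2>; <2 2>
under TSO → <0 0>; <0 2>; <1 0>; <1 2>; <2 2>
under PSO → <0 0>; <0 2>; <1 0>; <1 2>; <2 0>; <2 2>
target <2 0> ∈ {PSO}

SC:no TSO:no PSO:yes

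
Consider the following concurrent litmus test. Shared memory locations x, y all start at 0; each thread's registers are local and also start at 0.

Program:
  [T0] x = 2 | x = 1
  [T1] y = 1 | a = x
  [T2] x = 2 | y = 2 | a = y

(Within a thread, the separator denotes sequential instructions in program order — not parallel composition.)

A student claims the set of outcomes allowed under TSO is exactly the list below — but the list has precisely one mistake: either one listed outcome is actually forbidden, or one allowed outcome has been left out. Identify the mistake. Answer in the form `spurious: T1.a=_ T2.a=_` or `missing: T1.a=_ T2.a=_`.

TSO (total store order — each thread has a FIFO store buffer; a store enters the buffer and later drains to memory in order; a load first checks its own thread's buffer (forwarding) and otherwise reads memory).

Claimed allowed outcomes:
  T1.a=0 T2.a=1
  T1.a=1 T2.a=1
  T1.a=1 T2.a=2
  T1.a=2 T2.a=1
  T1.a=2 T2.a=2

missing: T1.a=0 T2.a=2

outcome vector order: (T1.a,T2.a)
under TSO → 01, 02, 11, 12, 21, 22
TSO∖claimed = {02}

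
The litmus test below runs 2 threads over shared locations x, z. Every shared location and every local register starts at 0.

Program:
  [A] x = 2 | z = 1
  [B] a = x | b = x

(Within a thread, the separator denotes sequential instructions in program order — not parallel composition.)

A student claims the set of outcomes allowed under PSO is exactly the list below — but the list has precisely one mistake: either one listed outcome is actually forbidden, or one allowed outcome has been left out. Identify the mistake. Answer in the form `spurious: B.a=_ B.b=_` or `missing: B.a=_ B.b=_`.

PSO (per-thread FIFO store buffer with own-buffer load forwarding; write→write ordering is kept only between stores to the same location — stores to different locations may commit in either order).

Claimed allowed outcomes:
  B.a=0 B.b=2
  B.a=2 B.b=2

outcome vector order: (B.a,B.b)
under PSO → <0 0>; <0 2>; <2 2>
PSO∖claimed = {<0 0>}

missing: B.a=0 B.b=0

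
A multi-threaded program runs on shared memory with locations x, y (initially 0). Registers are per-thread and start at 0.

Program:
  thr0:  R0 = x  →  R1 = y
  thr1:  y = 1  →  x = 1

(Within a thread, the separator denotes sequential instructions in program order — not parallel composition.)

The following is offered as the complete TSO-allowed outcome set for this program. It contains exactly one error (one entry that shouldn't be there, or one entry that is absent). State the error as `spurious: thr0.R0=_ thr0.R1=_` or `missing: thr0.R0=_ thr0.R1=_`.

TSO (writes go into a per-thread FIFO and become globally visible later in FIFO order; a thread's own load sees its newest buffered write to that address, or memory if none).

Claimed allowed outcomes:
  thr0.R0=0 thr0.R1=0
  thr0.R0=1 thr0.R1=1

outcome vector order: (thr0.R0,thr0.R1)
[TSO] allowed = {<0 0>; <0 1>; <1 1>}
TSO∖claimed = {<0 1>}

missing: thr0.R0=0 thr0.R1=1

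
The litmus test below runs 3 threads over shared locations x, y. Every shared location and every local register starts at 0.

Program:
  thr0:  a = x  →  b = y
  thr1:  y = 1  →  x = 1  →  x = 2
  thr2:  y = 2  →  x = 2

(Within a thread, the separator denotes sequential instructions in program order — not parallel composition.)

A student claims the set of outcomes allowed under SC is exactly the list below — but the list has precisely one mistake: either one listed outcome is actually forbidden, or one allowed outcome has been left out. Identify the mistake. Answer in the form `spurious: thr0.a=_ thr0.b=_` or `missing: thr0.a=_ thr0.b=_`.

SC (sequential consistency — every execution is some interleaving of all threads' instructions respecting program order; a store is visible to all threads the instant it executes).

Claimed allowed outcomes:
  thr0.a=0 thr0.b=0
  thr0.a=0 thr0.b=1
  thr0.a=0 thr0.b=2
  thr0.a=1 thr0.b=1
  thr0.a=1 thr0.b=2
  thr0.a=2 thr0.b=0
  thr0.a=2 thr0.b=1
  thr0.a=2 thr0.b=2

spurious: thr0.a=2 thr0.b=0

outcome vector order: (thr0.a,thr0.b)
under SC → <0 0>; <0 1>; <0 2>; <1 1>; <1 2>; <2 1>; <2 2>
claimed∖SC = {<2 0>}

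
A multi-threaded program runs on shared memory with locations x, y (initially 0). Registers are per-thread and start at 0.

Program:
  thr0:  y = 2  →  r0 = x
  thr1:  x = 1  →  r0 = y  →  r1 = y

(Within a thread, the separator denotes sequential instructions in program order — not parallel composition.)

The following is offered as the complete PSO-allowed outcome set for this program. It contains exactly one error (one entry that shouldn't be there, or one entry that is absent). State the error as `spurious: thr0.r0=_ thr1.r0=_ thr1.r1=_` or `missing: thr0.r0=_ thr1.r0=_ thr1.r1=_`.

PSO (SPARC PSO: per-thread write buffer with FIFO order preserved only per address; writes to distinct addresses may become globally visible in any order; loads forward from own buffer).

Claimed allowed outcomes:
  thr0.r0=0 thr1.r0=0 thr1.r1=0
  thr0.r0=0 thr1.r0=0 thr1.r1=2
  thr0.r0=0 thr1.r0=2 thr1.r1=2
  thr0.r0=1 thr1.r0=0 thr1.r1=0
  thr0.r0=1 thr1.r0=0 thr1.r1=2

missing: thr0.r0=1 thr1.r0=2 thr1.r1=2

outcome vector order: (thr0.r0,thr1.r0,thr1.r1)
PSO: 6 outcomes — {000; 002; 022; 100; 102; 122}
PSO∖claimed = {122}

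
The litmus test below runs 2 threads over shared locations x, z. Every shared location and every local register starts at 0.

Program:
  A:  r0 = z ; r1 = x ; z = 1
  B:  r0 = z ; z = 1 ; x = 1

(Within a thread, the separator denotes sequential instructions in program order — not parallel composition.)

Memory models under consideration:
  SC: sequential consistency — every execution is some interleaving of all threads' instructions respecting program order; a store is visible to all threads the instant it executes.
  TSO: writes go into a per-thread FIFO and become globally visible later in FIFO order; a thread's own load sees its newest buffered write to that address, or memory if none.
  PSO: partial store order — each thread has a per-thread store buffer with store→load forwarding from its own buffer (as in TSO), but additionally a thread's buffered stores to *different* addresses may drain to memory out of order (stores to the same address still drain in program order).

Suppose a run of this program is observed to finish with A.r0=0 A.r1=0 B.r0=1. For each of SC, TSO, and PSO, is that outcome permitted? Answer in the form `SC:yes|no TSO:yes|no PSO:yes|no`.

outcome vector order: (A.r0,A.r1,B.r0)
SC (5): 000 001 010 100 110
TSO (5): 000 001 010 100 110
PSO (5): 000 001 010 100 110
target 001 ∈ {SC,TSO,PSO}

SC:yes TSO:yes PSO:yes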